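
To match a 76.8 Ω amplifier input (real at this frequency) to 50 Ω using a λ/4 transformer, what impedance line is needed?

Z_qwt ≈ 62 Ω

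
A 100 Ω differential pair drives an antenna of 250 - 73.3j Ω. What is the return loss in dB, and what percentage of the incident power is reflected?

RL ≈ 6.62 dB; 21.8% of incident power reflected

Γ = (150 − j73.3)/(350 − j73.3), |Γ| = 0.467
RL = −20·log₁₀(0.467) = 6.62 dB
P_refl/P_inc = |Γ|² = 0.218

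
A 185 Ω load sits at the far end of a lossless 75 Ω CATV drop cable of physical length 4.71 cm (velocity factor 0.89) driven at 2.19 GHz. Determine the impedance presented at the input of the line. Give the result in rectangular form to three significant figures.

Z_in ≈ 58.1 + j59.3 Ω

λ = v/f = 0.89·c / 2.19 GHz = 0.122 m
βl = 2π·l/λ = 2π × 0.386 = 139°
tan(βl) = tan(139°) = -0.867
Z_in = Z_0·(Z_L + jZ_0·tanβl)/(Z_0 + jZ_L·tanβl)
     = 75·(185 − j65)/(75 − j160)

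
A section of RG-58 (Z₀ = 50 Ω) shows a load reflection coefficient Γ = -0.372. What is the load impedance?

Z_L ≈ 22.9 Ω

Z_L = Z_0·(1 + Γ)/(1 − Γ) = 50·(0.628)/(1.37)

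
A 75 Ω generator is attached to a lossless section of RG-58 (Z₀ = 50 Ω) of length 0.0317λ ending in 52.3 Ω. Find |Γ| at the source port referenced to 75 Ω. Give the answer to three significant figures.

|Γ| ≈ 0.18

βl = 2π × 0.0317 = 11.4°
tan(βl) = 0.202
Z_in = Z_0·(Z_L + jZ_0·tanβl)/(Z_0 + jZ_L·tanβl) = 52.1 − j0.909 Ω
Γ_s = (Z_in − Z_s)/(Z_in + Z_s) = (-22.9 − j0.909)/(127 − j0.909), |Γ_s| = 0.18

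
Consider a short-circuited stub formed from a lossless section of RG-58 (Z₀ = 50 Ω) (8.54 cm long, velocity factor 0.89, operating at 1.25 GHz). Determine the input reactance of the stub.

X_in ≈ -36.4 Ω (capacitive)

λ = v/f = 0.89·c / 1.25 GHz = 0.214 m
βl = 2π·l/λ = 2π × 0.4 = 144°
tan(βl) = -0.728
For a short-circuited stub, Z_in = jZ_0·tan(βl)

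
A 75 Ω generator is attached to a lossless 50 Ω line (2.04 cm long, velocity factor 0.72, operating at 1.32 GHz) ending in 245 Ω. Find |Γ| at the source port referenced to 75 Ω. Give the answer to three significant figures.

|Γ| ≈ 0.684

λ = v/f = 0.72·c / 1.32 GHz = 0.164 m
βl = 2π·l/λ = 2π × 0.125 = 44.9°
tan(βl) = 0.996
Z_in = Z_0·(Z_L + jZ_0·tanβl)/(Z_0 + jZ_L·tanβl) = 19.7 − j46.2 Ω
Γ_s = (Z_in − Z_s)/(Z_in + Z_s) = (-55.3 − j46.2)/(94.7 − j46.2), |Γ_s| = 0.684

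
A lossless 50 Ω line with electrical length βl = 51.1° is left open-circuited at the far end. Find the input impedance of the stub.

tan(βl) = 1.24
For an open-circuited stub, Z_in = −jZ_0·cot(βl) = −jZ_0/tan(βl)

Z_in ≈ −j40.3 Ω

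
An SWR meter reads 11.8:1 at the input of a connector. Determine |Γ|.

|Γ| = (S − 1)/(S + 1) = (11.8 − 1)/(11.8 + 1) = 10.8/12.8

|Γ| ≈ 0.844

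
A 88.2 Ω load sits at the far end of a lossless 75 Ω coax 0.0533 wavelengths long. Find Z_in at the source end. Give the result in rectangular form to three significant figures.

Z_in ≈ 84.7 − j8.56 Ω

βl = 2π × 0.0533 = 19.2°
tan(βl) = tan(19.2°) = 0.348
Z_in = Z_0·(Z_L + jZ_0·tanβl)/(Z_0 + jZ_L·tanβl)
     = 75·(88.2 + j26.1)/(75 + j30.7)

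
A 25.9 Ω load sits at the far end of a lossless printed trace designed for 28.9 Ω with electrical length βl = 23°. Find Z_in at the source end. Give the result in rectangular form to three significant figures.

Z_in ≈ 26.7 + j2.11 Ω

tan(βl) = tan(23°) = 0.424
Z_in = Z_0·(Z_L + jZ_0·tanβl)/(Z_0 + jZ_L·tanβl)
     = 28.9·(25.9 + j12.3)/(28.9 + j11)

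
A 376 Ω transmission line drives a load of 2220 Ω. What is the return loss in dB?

Γ = (2220 − 376)/(2220 + 376) = 0.71
RL = −20·log₁₀|Γ| = −20·log₁₀(0.71)

RL ≈ 2.97 dB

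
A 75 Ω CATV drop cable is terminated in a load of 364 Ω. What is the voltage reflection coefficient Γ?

Γ = (Z_L − Z_0)/(Z_L + Z_0) = (364 − 75)/(364 + 75) = 289/439

Γ = 0.658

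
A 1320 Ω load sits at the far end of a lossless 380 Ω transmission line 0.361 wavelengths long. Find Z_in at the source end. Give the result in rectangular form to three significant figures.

Z_in ≈ 176 + j276 Ω

βl = 2π × 0.361 = 130°
tan(βl) = tan(130°) = -1.19
Z_in = Z_0·(Z_L + jZ_0·tanβl)/(Z_0 + jZ_L·tanβl)
     = 380·(1320 − j454)/(380 − j1580)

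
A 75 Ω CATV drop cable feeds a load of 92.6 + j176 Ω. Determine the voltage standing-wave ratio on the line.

VSWR ≈ 6.35

Γ = (Z_L − Z_0)/(Z_L + Z_0) = (17.6 + j176)/(167.6 + j176)
|Γ| = 177/243 = 0.728
VSWR = (1 + |Γ|)/(1 − |Γ|) = 1.73/0.272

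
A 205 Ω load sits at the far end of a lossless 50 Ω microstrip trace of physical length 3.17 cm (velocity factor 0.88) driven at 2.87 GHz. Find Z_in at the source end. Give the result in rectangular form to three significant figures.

Z_in ≈ 17.3 + j31 Ω

λ = v/f = 0.88·c / 2.87 GHz = 0.092 m
βl = 2π·l/λ = 2π × 0.345 = 124°
tan(βl) = tan(124°) = -1.48
Z_in = Z_0·(Z_L + jZ_0·tanβl)/(Z_0 + jZ_L·tanβl)
     = 50·(205 − j74)/(50 − j303)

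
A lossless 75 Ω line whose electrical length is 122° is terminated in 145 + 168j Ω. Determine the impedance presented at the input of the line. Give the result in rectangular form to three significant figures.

Z_in ≈ 16.9 + j21.9 Ω

tan(βl) = tan(122°) = -1.6
Z_in = Z_0·(Z_L + jZ_0·tanβl)/(Z_0 + jZ_L·tanβl)
     = 75·(145 + j48)/(344 − j232)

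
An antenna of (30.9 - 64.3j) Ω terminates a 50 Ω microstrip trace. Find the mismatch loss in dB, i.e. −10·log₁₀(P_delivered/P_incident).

Γ = (-19.1 − j64.3)/(80.9 − j64.3), |Γ| = 0.649
|Γ|² = 0.421, so P_del/P_inc = 1 − |Γ|² = 0.579
ML = −10·log₁₀(1 − |Γ|²)

mismatch loss ≈ 2.38 dB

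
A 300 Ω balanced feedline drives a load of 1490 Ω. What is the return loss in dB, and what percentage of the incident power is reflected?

Γ = (1490 − 300)/(1490 + 300) = 0.665
RL = −20·log₁₀(0.665) = 3.55 dB
P_refl/P_inc = |Γ|² = 0.442

RL ≈ 3.55 dB; 44.2% of incident power reflected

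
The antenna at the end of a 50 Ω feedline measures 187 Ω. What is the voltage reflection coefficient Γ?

Γ = 0.578

Γ = (Z_L − Z_0)/(Z_L + Z_0) = (187 − 50)/(187 + 50) = 137/237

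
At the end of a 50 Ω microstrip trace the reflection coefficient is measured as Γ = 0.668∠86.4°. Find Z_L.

Z_L ≈ 20.3 + j48.9 Ω

Z_L = Z_0·(1 + Γ)/(1 − Γ) = 50·(1.04 + j0.667)/(0.958 − j0.667)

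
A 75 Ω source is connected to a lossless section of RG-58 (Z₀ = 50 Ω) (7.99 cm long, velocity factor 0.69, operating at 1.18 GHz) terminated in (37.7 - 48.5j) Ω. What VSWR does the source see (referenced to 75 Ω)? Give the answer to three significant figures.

λ = v/f = 0.69·c / 1.18 GHz = 0.175 m
βl = 2π·l/λ = 2π × 0.455 = 164°
tan(βl) = -0.287
Z_in = Z_0·(Z_L + jZ_0·tanβl)/(Z_0 + jZ_L·tanβl) = 72 − j65.5 Ω
Γ_s = (Z_in − Z_s)/(Z_in + Z_s) = (-3.04 − j65.5)/(147 − j65.5), |Γ_s| = 0.408
VSWR = (1 + |Γ_s|)/(1 − |Γ_s|)

VSWR ≈ 2.38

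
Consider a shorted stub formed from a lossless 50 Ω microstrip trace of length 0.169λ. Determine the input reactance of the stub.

βl = 2π × 0.169 = 60.8°
tan(βl) = 1.79
For a shorted stub, Z_in = jZ_0·tan(βl)

X_in ≈ 89.6 Ω (inductive)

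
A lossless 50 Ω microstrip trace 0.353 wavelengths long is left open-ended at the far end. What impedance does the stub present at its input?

Z_in ≈ +j37.8 Ω

βl = 2π × 0.353 = 127°
tan(βl) = -1.32
For an open-ended stub, Z_in = −jZ_0·cot(βl) = −jZ_0/tan(βl)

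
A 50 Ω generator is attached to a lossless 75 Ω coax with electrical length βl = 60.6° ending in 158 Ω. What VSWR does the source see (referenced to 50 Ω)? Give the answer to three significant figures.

tan(βl) = 1.77
Z_in = Z_0·(Z_L + jZ_0·tanβl)/(Z_0 + jZ_L·tanβl) = 43.8 − j30.6 Ω
Γ_s = (Z_in − Z_s)/(Z_in + Z_s) = (-6.23 − j30.6)/(93.8 − j30.6), |Γ_s| = 0.316
VSWR = (1 + |Γ_s|)/(1 − |Γ_s|)

VSWR ≈ 1.92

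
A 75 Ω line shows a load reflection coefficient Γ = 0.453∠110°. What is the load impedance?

Z_L ≈ 39.3 + j42.1 Ω

Z_L = Z_0·(1 + Γ)/(1 − Γ) = 75·(0.845 + j0.426)/(1.15 − j0.426)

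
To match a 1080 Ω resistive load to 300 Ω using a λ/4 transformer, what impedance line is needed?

Z_qwt ≈ 569 Ω

Z_qwt = √(Z_0·R_L) = √(300 × 1080) = √324000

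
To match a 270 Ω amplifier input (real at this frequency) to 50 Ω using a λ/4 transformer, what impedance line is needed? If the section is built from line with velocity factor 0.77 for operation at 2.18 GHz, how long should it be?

Z_qwt ≈ 116 Ω; length ≈ 2.65 cm

Z_qwt = √(Z_0·R_L) = √(50 × 270) = √13500
λ = 0.77·c/f = 0.106 m, so l = λ/4 = 0.0265 m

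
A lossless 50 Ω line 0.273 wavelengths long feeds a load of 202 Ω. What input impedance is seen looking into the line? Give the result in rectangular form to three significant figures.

βl = 2π × 0.273 = 98.3°
tan(βl) = tan(98.3°) = -6.87
Z_in = Z_0·(Z_L + jZ_0·tanβl)/(Z_0 + jZ_L·tanβl)
     = 50·(202 − j344)/(50 − j1390)

Z_in ≈ 12.6 + j6.82 Ω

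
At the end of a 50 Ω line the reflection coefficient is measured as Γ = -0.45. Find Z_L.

Z_L ≈ 19 Ω

Z_L = Z_0·(1 + Γ)/(1 − Γ) = 50·(0.55)/(1.45)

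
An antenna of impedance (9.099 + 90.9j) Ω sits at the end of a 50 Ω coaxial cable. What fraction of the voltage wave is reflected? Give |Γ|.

|Γ| ≈ 0.919

Γ = (Z_L − Z_0)/(Z_L + Z_0) = (-40.9 + j90.9)/(59.1 + j90.9)
|Γ| = 99.7/108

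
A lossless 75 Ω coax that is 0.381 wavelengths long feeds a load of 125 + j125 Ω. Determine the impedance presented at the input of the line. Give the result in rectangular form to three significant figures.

Z_in ≈ 26.2 + j37.7 Ω

βl = 2π × 0.381 = 137°
tan(βl) = tan(137°) = -0.927
Z_in = Z_0·(Z_L + jZ_0·tanβl)/(Z_0 + jZ_L·tanβl)
     = 75·(125 + j55.5)/(191 − j116)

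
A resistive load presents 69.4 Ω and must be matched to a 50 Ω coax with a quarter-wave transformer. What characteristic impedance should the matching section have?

Z_qwt = √(Z_0·R_L) = √(50 × 69.4) = √3470

Z_qwt ≈ 58.9 Ω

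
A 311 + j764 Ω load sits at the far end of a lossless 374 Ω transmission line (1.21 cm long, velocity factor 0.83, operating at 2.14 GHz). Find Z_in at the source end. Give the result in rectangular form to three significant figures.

λ = v/f = 0.83·c / 2.14 GHz = 0.116 m
βl = 2π·l/λ = 2π × 0.104 = 37.4°
tan(βl) = tan(37.4°) = 0.766
Z_in = Z_0·(Z_L + jZ_0·tanβl)/(Z_0 + jZ_L·tanβl)
     = 374·(311 + j1050)/(-211 + j238)

Z_in ≈ 682 − j1090 Ω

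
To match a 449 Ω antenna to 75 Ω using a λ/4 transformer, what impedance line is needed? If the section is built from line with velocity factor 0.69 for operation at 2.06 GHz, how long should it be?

Z_qwt ≈ 184 Ω; length ≈ 2.51 cm

Z_qwt = √(Z_0·R_L) = √(75 × 449) = √33680
λ = 0.69·c/f = 0.1 m, so l = λ/4 = 0.0251 m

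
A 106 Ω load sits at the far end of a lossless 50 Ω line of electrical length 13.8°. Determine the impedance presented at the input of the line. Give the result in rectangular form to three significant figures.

Z_in ≈ 88.4 − j33.8 Ω

tan(βl) = tan(13.8°) = 0.246
Z_in = Z_0·(Z_L + jZ_0·tanβl)/(Z_0 + jZ_L·tanβl)
     = 50·(106 + j12.3)/(50 + j26)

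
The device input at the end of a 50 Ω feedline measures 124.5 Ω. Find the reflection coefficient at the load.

Γ = 0.427

Γ = (Z_L − Z_0)/(Z_L + Z_0) = (124.5 − 50)/(124.5 + 50) = 74.5/174.5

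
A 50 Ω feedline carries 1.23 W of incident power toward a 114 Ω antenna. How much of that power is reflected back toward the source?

P_reflected ≈ 0.187 W

Γ = (114 − 50)/(114 + 50) = 0.39
|Γ|² = 0.152
P_refl = |Γ|²·P_inc = 0.187 W, P_del = (1 − |Γ|²)·P_inc = 1.04 W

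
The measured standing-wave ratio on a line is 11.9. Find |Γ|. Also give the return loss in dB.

|Γ| ≈ 0.845; return loss ≈ 1.46 dB

|Γ| = (S − 1)/(S + 1) = (11.9 − 1)/(11.9 + 1) = 10.9/12.9
RL = −20·log₁₀|Γ| = −20·log₁₀(0.845)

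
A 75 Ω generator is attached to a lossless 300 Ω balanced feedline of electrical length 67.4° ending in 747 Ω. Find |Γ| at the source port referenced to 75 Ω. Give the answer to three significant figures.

|Γ| ≈ 0.507

tan(βl) = 2.4
Z_in = Z_0·(Z_L + jZ_0·tanβl)/(Z_0 + jZ_L·tanβl) = 138 − j102 Ω
Γ_s = (Z_in − Z_s)/(Z_in + Z_s) = (62.5 − j102)/(213 − j102), |Γ_s| = 0.507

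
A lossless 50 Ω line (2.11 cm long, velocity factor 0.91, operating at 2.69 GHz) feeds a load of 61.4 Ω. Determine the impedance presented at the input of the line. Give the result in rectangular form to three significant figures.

λ = v/f = 0.91·c / 2.69 GHz = 0.101 m
βl = 2π·l/λ = 2π × 0.208 = 74.8°
tan(βl) = tan(74.8°) = 3.69
Z_in = Z_0·(Z_L + jZ_0·tanβl)/(Z_0 + jZ_L·tanβl)
     = 50·(61.4 + j185)/(50 + j227)

Z_in ≈ 41.7 − j4.35 Ω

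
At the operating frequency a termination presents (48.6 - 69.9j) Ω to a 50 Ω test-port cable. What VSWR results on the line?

VSWR ≈ 3.74

Γ = (Z_L − Z_0)/(Z_L + Z_0) = (-1.4 − j69.9)/(98.6 − j69.9)
|Γ| = 69.9/121 = 0.578
VSWR = (1 + |Γ|)/(1 − |Γ|) = 1.58/0.422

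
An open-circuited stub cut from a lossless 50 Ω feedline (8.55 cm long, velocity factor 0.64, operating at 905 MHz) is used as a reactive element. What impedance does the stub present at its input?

λ = v/f = 0.64·c / 905 MHz = 0.212 m
βl = 2π·l/λ = 2π × 0.403 = 145°
tan(βl) = -0.698
For an open-circuited stub, Z_in = −jZ_0·cot(βl) = −jZ_0/tan(βl)

Z_in ≈ +j71.6 Ω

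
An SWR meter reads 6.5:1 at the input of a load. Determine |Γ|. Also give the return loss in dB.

|Γ| ≈ 0.733; return loss ≈ 2.69 dB

|Γ| = (S − 1)/(S + 1) = (6.5 − 1)/(6.5 + 1) = 5.5/7.5
RL = −20·log₁₀|Γ| = −20·log₁₀(0.733)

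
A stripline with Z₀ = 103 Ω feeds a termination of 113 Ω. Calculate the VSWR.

VSWR ≈ 1.1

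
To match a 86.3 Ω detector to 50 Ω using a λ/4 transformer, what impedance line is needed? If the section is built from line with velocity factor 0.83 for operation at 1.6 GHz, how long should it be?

Z_qwt ≈ 65.7 Ω; length ≈ 3.89 cm

Z_qwt = √(Z_0·R_L) = √(50 × 86.3) = √4315
λ = 0.83·c/f = 0.156 m, so l = λ/4 = 0.0389 m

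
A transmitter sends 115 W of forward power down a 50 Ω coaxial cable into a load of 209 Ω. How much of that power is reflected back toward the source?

P_reflected ≈ 43.3 W

Γ = (209 − 50)/(209 + 50) = 0.614
|Γ|² = 0.377
P_refl = |Γ|²·P_inc = 43.3 W, P_del = (1 − |Γ|²)·P_inc = 71.7 W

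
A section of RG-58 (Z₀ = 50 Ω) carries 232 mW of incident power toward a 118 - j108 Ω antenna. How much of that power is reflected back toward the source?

P_reflected ≈ 94.7 mW

|Γ| = |(68 − j108)/(168 − j108)| = 0.639
|Γ|² = 0.408
P_refl = |Γ|²·P_inc = 94.7 mW, P_del = (1 − |Γ|²)·P_inc = 137 mW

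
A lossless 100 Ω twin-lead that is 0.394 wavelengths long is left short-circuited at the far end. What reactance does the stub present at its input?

βl = 2π × 0.394 = 142°
tan(βl) = -0.786
For a short-circuited stub, Z_in = jZ_0·tan(βl)

X_in ≈ -78.6 Ω (capacitive)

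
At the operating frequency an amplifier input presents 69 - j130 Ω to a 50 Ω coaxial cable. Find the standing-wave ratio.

Γ = (Z_L − Z_0)/(Z_L + Z_0) = (19 − j130)/(119 − j130)
|Γ| = 131/176 = 0.745
VSWR = (1 + |Γ|)/(1 − |Γ|) = 1.75/0.255

VSWR ≈ 6.86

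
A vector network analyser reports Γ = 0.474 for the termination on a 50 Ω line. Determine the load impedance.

Z_L ≈ 140 Ω

Z_L = Z_0·(1 + Γ)/(1 − Γ) = 50·(1.47)/(0.526)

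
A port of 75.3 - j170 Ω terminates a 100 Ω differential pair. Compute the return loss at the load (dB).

Γ = (-24.7 − j170)/(175.3 − j170), |Γ| = 0.703
RL = −20·log₁₀|Γ| = −20·log₁₀(0.703)

RL ≈ 3.05 dB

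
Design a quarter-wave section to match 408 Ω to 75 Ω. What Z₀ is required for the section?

Z_qwt ≈ 175 Ω

Z_qwt = √(Z_0·R_L) = √(75 × 408) = √30600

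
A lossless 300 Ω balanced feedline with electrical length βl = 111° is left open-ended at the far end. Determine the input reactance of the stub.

X_in ≈ 115 Ω (inductive)

tan(βl) = -2.61
For an open-ended stub, Z_in = −jZ_0·cot(βl) = −jZ_0/tan(βl)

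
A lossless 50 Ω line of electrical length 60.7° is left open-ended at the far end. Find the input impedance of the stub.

Z_in ≈ −j28.1 Ω

tan(βl) = 1.78
For an open-ended stub, Z_in = −jZ_0·cot(βl) = −jZ_0/tan(βl)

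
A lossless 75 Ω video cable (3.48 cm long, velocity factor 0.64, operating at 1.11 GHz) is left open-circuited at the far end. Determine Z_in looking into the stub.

λ = v/f = 0.64·c / 1.11 GHz = 0.173 m
βl = 2π·l/λ = 2π × 0.201 = 72.4°
tan(βl) = 3.16
For an open-circuited stub, Z_in = −jZ_0·cot(βl) = −jZ_0/tan(βl)

Z_in ≈ −j23.8 Ω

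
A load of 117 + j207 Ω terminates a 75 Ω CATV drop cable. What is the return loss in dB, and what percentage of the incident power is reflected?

Γ = (42 + j207)/(192 + j207), |Γ| = 0.748
RL = −20·log₁₀(0.748) = 2.52 dB
P_refl/P_inc = |Γ|² = 0.56

RL ≈ 2.52 dB; 56% of incident power reflected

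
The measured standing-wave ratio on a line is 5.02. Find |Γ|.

|Γ| = (S − 1)/(S + 1) = (5.02 − 1)/(5.02 + 1) = 4.02/6.02

|Γ| ≈ 0.668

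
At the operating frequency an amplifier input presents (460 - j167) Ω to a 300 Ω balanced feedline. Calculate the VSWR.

VSWR ≈ 1.85

Γ = (Z_L − Z_0)/(Z_L + Z_0) = (160 − j167)/(760 − j167)
|Γ| = 231/778 = 0.297
VSWR = (1 + |Γ|)/(1 − |Γ|) = 1.3/0.703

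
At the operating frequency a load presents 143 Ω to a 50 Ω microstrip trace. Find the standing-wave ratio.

VSWR ≈ 2.86

For a purely resistive load, VSWR = R_L/Z_0 or Z_0/R_L (whichever > 1) = 143/50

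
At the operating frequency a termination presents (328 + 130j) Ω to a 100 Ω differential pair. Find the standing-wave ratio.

Γ = (Z_L − Z_0)/(Z_L + Z_0) = (228 + j130)/(428 + j130)
|Γ| = 262/447 = 0.587
VSWR = (1 + |Γ|)/(1 − |Γ|) = 1.59/0.413

VSWR ≈ 3.84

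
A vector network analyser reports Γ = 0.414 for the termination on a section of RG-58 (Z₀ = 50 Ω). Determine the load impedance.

Z_L ≈ 121 Ω

Z_L = Z_0·(1 + Γ)/(1 − Γ) = 50·(1.41)/(0.586)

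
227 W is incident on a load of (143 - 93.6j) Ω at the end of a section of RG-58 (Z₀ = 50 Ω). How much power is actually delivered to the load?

|Γ| = |(93 − j93.6)/(193 − j93.6)| = 0.615
|Γ|² = 0.378
P_refl = |Γ|²·P_inc = 85.9 W, P_del = (1 − |Γ|²)·P_inc = 141 W

P_delivered ≈ 141 W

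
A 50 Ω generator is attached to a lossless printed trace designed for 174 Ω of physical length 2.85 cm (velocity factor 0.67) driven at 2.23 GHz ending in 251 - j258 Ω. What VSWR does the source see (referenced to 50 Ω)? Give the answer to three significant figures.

VSWR ≈ 6.73

λ = v/f = 0.67·c / 2.23 GHz = 0.0901 m
βl = 2π·l/λ = 2π × 0.316 = 114°
tan(βl) = -2.26
Z_in = Z_0·(Z_L + jZ_0·tanβl)/(Z_0 + jZ_L·tanβl) = 94.8 + j145 Ω
Γ_s = (Z_in − Z_s)/(Z_in + Z_s) = (44.8 + j145)/(145 + j145), |Γ_s| = 0.741
VSWR = (1 + |Γ_s|)/(1 − |Γ_s|)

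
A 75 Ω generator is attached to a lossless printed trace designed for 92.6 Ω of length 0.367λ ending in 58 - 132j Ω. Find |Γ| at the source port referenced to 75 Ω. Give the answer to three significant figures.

|Γ| ≈ 0.728

βl = 2π × 0.367 = 132°
tan(βl) = -1.11
Z_in = Z_0·(Z_L + jZ_0·tanβl)/(Z_0 + jZ_L·tanβl) = 159 + j216 Ω
Γ_s = (Z_in − Z_s)/(Z_in + Z_s) = (83.8 + j216)/(234 + j216), |Γ_s| = 0.728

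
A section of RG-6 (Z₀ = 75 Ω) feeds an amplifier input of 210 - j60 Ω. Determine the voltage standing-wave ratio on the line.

Γ = (Z_L − Z_0)/(Z_L + Z_0) = (135 − j60)/(285 − j60)
|Γ| = 148/291 = 0.507
VSWR = (1 + |Γ|)/(1 − |Γ|) = 1.51/0.493

VSWR ≈ 3.06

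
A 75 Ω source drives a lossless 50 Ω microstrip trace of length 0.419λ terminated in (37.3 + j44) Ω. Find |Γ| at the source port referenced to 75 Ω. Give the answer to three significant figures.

|Γ| ≈ 0.589

βl = 2π × 0.419 = 151°
tan(βl) = -0.558
Z_in = Z_0·(Z_L + jZ_0·tanβl)/(Z_0 + jZ_L·tanβl) = 20.4 + j16.5 Ω
Γ_s = (Z_in − Z_s)/(Z_in + Z_s) = (-54.6 + j16.5)/(95.4 + j16.5), |Γ_s| = 0.589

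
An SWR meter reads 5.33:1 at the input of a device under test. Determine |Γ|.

|Γ| = (S − 1)/(S + 1) = (5.33 − 1)/(5.33 + 1) = 4.33/6.33

|Γ| ≈ 0.684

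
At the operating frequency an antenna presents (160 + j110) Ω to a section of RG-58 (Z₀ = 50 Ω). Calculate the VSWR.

VSWR ≈ 4.82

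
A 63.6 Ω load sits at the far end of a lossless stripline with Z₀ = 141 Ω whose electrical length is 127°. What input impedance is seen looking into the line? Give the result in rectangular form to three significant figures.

tan(βl) = tan(127°) = -1.33
Z_in = Z_0·(Z_L + jZ_0·tanβl)/(Z_0 + jZ_L·tanβl)
     = 141·(63.6 − j187)/(141 − j84.4)

Z_in ≈ 129 − j110 Ω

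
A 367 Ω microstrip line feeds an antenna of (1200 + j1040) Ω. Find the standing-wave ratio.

Γ = (Z_L − Z_0)/(Z_L + Z_0) = (833 + j1040)/(1567 + j1040)
|Γ| = 1330/1880 = 0.708
VSWR = (1 + |Γ|)/(1 − |Γ|) = 1.71/0.292

VSWR ≈ 5.86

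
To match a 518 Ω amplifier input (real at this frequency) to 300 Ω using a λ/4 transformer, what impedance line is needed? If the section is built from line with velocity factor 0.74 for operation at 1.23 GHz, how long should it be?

Z_qwt = √(Z_0·R_L) = √(300 × 518) = √155400
λ = 0.74·c/f = 0.18 m, so l = λ/4 = 0.0451 m

Z_qwt ≈ 394 Ω; length ≈ 4.51 cm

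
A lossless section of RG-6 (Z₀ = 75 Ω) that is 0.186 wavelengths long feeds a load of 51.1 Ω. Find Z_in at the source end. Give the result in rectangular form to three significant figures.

Z_in ≈ 93.5 + j26.5 Ω

βl = 2π × 0.186 = 67°
tan(βl) = tan(67°) = 2.35
Z_in = Z_0·(Z_L + jZ_0·tanβl)/(Z_0 + jZ_L·tanβl)
     = 75·(51.1 + j176)/(75 + j120)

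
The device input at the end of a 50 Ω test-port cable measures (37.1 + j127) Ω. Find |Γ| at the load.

|Γ| ≈ 0.829

Γ = (Z_L − Z_0)/(Z_L + Z_0) = (-12.9 + j127)/(87.1 + j127)
|Γ| = 128/154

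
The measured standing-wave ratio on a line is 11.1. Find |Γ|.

|Γ| ≈ 0.835

|Γ| = (S − 1)/(S + 1) = (11.1 − 1)/(11.1 + 1) = 10.1/12.1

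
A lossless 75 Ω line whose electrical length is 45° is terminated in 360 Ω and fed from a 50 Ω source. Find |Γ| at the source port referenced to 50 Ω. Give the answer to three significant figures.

tan(βl) = 1
Z_in = Z_0·(Z_L + jZ_0·tanβl)/(Z_0 + jZ_L·tanβl) = 30 − j68.8 Ω
Γ_s = (Z_in − Z_s)/(Z_in + Z_s) = (-20 − j68.8)/(80 − j68.8), |Γ_s| = 0.679

|Γ| ≈ 0.679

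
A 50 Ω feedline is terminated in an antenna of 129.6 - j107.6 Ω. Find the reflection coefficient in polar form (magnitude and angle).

Γ ≈ 0.639 ∠ -22.6°

Γ = (Z_L − Z_0)/(Z_L + Z_0) = (79.6 − j107.6)/(179.6 − j107.6)
|Γ| = 134/209 = 0.639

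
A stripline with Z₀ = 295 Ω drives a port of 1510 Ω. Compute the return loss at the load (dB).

RL ≈ 3.44 dB

Γ = (1510 − 295)/(1510 + 295) = 0.673
RL = −20·log₁₀|Γ| = −20·log₁₀(0.673)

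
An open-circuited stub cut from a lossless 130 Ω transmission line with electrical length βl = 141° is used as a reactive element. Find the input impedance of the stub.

Z_in ≈ +j161 Ω

tan(βl) = -0.81
For an open-circuited stub, Z_in = −jZ_0·cot(βl) = −jZ_0/tan(βl)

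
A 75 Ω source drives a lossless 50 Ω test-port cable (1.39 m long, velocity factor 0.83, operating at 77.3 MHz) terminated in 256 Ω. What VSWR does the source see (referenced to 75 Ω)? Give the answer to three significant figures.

λ = v/f = 0.83·c / 77.3 MHz = 3.22 m
βl = 2π·l/λ = 2π × 0.432 = 155°
tan(βl) = -0.459
Z_in = Z_0·(Z_L + jZ_0·tanβl)/(Z_0 + jZ_L·tanβl) = 47.5 + j88.7 Ω
Γ_s = (Z_in − Z_s)/(Z_in + Z_s) = (-27.5 + j88.7)/(123 + j88.7), |Γ_s| = 0.614
VSWR = (1 + |Γ_s|)/(1 − |Γ_s|)

VSWR ≈ 4.18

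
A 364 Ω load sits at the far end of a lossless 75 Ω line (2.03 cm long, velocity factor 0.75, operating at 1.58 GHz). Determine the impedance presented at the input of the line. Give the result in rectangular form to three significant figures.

λ = v/f = 0.75·c / 1.58 GHz = 0.142 m
βl = 2π·l/λ = 2π × 0.143 = 51.3°
tan(βl) = tan(51.3°) = 1.25
Z_in = Z_0·(Z_L + jZ_0·tanβl)/(Z_0 + jZ_L·tanβl)
     = 75·(364 + j93.7)/(75 + j455)

Z_in ≈ 24.7 − j56 Ω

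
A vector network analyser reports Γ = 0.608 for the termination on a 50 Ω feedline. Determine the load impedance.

Z_L = Z_0·(1 + Γ)/(1 − Γ) = 50·(1.61)/(0.392)

Z_L ≈ 205 Ω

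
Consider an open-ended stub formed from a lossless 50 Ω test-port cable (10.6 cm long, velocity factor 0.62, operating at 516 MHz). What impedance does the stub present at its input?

Z_in ≈ +j14.2 Ω

λ = v/f = 0.62·c / 516 MHz = 0.36 m
βl = 2π·l/λ = 2π × 0.294 = 106°
tan(βl) = -3.52
For an open-ended stub, Z_in = −jZ_0·cot(βl) = −jZ_0/tan(βl)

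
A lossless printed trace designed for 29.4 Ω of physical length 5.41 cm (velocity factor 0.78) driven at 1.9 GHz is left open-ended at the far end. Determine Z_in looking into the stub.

Z_in ≈ +j73.3 Ω

λ = v/f = 0.78·c / 1.9 GHz = 0.123 m
βl = 2π·l/λ = 2π × 0.439 = 158°
tan(βl) = -0.401
For an open-ended stub, Z_in = −jZ_0·cot(βl) = −jZ_0/tan(βl)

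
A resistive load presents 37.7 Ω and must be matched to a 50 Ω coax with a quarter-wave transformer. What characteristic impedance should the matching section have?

Z_qwt ≈ 43.4 Ω

Z_qwt = √(Z_0·R_L) = √(50 × 37.7) = √1885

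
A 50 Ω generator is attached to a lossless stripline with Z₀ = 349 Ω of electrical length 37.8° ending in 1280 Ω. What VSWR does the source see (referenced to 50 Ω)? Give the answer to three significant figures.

VSWR ≈ 16.9

tan(βl) = 0.776
Z_in = Z_0·(Z_L + jZ_0·tanβl)/(Z_0 + jZ_L·tanβl) = 225 − j371 Ω
Γ_s = (Z_in − Z_s)/(Z_in + Z_s) = (175 − j371)/(275 − j371), |Γ_s| = 0.888
VSWR = (1 + |Γ_s|)/(1 − |Γ_s|)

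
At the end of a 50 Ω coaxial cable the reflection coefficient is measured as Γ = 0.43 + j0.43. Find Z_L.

Z_L = Z_0·(1 + Γ)/(1 − Γ) = 50·(1.43 + j0.43)/(0.57 − j0.43)

Z_L ≈ 61.8 + j84.3 Ω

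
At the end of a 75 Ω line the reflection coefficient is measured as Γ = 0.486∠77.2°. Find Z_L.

Z_L ≈ 56.1 + j69.6 Ω

Z_L = Z_0·(1 + Γ)/(1 − Γ) = 75·(1.11 + j0.474)/(0.892 − j0.474)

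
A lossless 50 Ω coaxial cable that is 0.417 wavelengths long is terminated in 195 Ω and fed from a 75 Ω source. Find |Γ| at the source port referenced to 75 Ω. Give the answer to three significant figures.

|Γ| ≈ 0.55

βl = 2π × 0.417 = 150°
tan(βl) = -0.575
Z_in = Z_0·(Z_L + jZ_0·tanβl)/(Z_0 + jZ_L·tanβl) = 43.1 + j67.8 Ω
Γ_s = (Z_in − Z_s)/(Z_in + Z_s) = (-31.9 + j67.8)/(118 + j67.8), |Γ_s| = 0.55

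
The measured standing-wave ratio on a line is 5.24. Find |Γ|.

|Γ| = (S − 1)/(S + 1) = (5.24 − 1)/(5.24 + 1) = 4.24/6.24

|Γ| ≈ 0.679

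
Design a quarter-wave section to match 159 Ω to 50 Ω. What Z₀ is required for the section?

Z_qwt = √(Z_0·R_L) = √(50 × 159) = √7950

Z_qwt ≈ 89.2 Ω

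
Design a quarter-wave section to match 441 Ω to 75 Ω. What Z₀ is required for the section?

Z_qwt = √(Z_0·R_L) = √(75 × 441) = √33080

Z_qwt ≈ 182 Ω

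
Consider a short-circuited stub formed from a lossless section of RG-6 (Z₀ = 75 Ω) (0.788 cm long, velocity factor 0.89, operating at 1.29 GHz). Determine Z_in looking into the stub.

λ = v/f = 0.89·c / 1.29 GHz = 0.207 m
βl = 2π·l/λ = 2π × 0.0381 = 13.7°
tan(βl) = 0.244
For a short-circuited stub, Z_in = jZ_0·tan(βl)

Z_in ≈ +j18.3 Ω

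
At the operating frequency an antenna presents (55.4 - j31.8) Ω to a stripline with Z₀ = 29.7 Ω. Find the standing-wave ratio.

VSWR ≈ 2.64

Γ = (Z_L − Z_0)/(Z_L + Z_0) = (25.7 − j31.8)/(85.1 − j31.8)
|Γ| = 40.9/90.8 = 0.45
VSWR = (1 + |Γ|)/(1 − |Γ|) = 1.45/0.55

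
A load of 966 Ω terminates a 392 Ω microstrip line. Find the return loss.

Γ = (966 − 392)/(966 + 392) = 0.423
RL = −20·log₁₀|Γ| = −20·log₁₀(0.423)

RL ≈ 7.48 dB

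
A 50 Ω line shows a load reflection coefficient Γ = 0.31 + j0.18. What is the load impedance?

Z_L = Z_0·(1 + Γ)/(1 − Γ) = 50·(1.31 + j0.18)/(0.69 − j0.18)

Z_L ≈ 85.7 + j35.4 Ω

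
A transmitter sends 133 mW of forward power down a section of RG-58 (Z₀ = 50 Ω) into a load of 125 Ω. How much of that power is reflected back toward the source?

Γ = (125 − 50)/(125 + 50) = 0.429
|Γ|² = 0.184
P_refl = |Γ|²·P_inc = 24.4 mW, P_del = (1 − |Γ|²)·P_inc = 109 mW

P_reflected ≈ 24.4 mW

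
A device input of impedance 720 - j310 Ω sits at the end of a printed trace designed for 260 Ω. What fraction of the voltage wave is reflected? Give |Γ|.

Γ = (Z_L − Z_0)/(Z_L + Z_0) = (460 − j310)/(980 − j310)
|Γ| = 555/1030

|Γ| ≈ 0.54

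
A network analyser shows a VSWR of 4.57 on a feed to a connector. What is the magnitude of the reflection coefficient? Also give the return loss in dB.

|Γ| ≈ 0.641; return loss ≈ 3.86 dB

|Γ| = (S − 1)/(S + 1) = (4.57 − 1)/(4.57 + 1) = 3.57/5.57
RL = −20·log₁₀|Γ| = −20·log₁₀(0.641)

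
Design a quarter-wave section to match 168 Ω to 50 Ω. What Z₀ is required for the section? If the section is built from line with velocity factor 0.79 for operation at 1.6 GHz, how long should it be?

Z_qwt = √(Z_0·R_L) = √(50 × 168) = √8400
λ = 0.79·c/f = 0.148 m, so l = λ/4 = 0.037 m

Z_qwt ≈ 91.7 Ω; length ≈ 3.7 cm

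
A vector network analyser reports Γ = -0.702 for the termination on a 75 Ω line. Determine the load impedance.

Z_L = Z_0·(1 + Γ)/(1 − Γ) = 75·(0.298)/(1.7)

Z_L ≈ 13.1 Ω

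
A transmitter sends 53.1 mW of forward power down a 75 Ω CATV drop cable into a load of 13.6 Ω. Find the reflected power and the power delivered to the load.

P_reflected ≈ 25.5 mW; P_delivered ≈ 27.6 mW

Γ = (13.6 − 75)/(13.6 + 75) = -0.693
|Γ|² = 0.48
P_refl = |Γ|²·P_inc = 25.5 mW, P_del = (1 − |Γ|²)·P_inc = 27.6 mW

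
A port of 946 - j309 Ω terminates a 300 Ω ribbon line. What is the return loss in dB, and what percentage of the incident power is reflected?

RL ≈ 5.07 dB; 31.1% of incident power reflected

Γ = (646 − j309)/(1246 − j309), |Γ| = 0.558
RL = −20·log₁₀(0.558) = 5.07 dB
P_refl/P_inc = |Γ|² = 0.311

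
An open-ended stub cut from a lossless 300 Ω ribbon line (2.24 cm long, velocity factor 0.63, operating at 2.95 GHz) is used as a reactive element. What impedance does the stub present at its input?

Z_in ≈ +j217 Ω

λ = v/f = 0.63·c / 2.95 GHz = 0.0641 m
βl = 2π·l/λ = 2π × 0.35 = 126°
tan(βl) = -1.38
For an open-ended stub, Z_in = −jZ_0·cot(βl) = −jZ_0/tan(βl)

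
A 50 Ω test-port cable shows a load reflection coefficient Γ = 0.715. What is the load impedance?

Z_L = Z_0·(1 + Γ)/(1 − Γ) = 50·(1.71)/(0.285)

Z_L ≈ 301 Ω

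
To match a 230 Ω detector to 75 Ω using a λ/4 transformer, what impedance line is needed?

Z_qwt = √(Z_0·R_L) = √(75 × 230) = √17250

Z_qwt ≈ 131 Ω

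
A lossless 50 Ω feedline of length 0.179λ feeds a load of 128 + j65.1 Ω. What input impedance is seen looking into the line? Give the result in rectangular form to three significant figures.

Z_in ≈ 21.7 − j30.9 Ω

βl = 2π × 0.179 = 64.4°
tan(βl) = tan(64.4°) = 2.09
Z_in = Z_0·(Z_L + jZ_0·tanβl)/(Z_0 + jZ_L·tanβl)
     = 50·(128 + j170)/(-86.1 + j268)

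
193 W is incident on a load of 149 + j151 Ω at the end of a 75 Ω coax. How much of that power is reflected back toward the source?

|Γ| = |(74 + j151)/(224 + j151)| = 0.622
|Γ|² = 0.387
P_refl = |Γ|²·P_inc = 74.8 W, P_del = (1 − |Γ|²)·P_inc = 118 W

P_reflected ≈ 74.8 W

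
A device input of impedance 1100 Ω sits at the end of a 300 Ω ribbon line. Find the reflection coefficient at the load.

Γ = 0.571

Γ = (Z_L − Z_0)/(Z_L + Z_0) = (1100 − 300)/(1100 + 300) = 800/1400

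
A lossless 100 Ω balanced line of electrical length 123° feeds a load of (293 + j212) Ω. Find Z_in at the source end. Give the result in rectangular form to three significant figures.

Z_in ≈ 25.6 + j40.7 Ω

tan(βl) = tan(123°) = -1.54
Z_in = Z_0·(Z_L + jZ_0·tanβl)/(Z_0 + jZ_L·tanβl)
     = 100·(293 + j58)/(426 − j451)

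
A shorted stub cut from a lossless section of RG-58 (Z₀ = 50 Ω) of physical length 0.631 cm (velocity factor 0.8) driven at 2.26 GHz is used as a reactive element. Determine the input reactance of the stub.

λ = v/f = 0.8·c / 2.26 GHz = 0.106 m
βl = 2π·l/λ = 2π × 0.0594 = 21.4°
tan(βl) = 0.392
For a shorted stub, Z_in = jZ_0·tan(βl)

X_in ≈ 19.6 Ω (inductive)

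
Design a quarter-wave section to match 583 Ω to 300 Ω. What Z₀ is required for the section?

Z_qwt = √(Z_0·R_L) = √(300 × 583) = √174900

Z_qwt ≈ 418 Ω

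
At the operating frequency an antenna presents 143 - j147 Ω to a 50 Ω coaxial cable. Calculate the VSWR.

VSWR ≈ 6.07

Γ = (Z_L − Z_0)/(Z_L + Z_0) = (93 − j147)/(193 − j147)
|Γ| = 174/243 = 0.717
VSWR = (1 + |Γ|)/(1 − |Γ|) = 1.72/0.283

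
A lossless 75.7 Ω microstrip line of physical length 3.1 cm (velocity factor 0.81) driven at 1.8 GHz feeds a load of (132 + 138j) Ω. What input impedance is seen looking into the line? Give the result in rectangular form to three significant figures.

λ = v/f = 0.81·c / 1.8 GHz = 0.135 m
βl = 2π·l/λ = 2π × 0.23 = 82.7°
tan(βl) = tan(82.7°) = 7.77
Z_in = Z_0·(Z_L + jZ_0·tanβl)/(Z_0 + jZ_L·tanβl)
     = 75.7·(132 + j726)/(-997 + j1030)

Z_in ≈ 22.7 − j31.8 Ω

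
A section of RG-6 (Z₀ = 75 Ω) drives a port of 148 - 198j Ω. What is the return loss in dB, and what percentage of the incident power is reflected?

Γ = (73 − j198)/(223 − j198), |Γ| = 0.708
RL = −20·log₁₀(0.708) = 3 dB
P_refl/P_inc = |Γ|² = 0.501

RL ≈ 3 dB; 50.1% of incident power reflected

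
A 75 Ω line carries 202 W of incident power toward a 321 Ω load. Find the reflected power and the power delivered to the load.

Γ = (321 − 75)/(321 + 75) = 0.621
|Γ|² = 0.386
P_refl = |Γ|²·P_inc = 78 W, P_del = (1 − |Γ|²)·P_inc = 124 W

P_reflected ≈ 78 W; P_delivered ≈ 124 W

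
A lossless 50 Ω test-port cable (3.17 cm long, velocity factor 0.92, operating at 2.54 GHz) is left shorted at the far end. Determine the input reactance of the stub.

X_in ≈ -186 Ω (capacitive)

λ = v/f = 0.92·c / 2.54 GHz = 0.109 m
βl = 2π·l/λ = 2π × 0.292 = 105°
tan(βl) = -3.73
For a shorted stub, Z_in = jZ_0·tan(βl)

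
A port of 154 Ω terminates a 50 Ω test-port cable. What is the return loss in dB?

Γ = (154 − 50)/(154 + 50) = 0.51
RL = −20·log₁₀|Γ| = −20·log₁₀(0.51)

RL ≈ 5.85 dB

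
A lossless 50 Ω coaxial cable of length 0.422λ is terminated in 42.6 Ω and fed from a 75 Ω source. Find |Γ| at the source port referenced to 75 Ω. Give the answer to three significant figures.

βl = 2π × 0.422 = 152°
tan(βl) = -0.534
Z_in = Z_0·(Z_L + jZ_0·tanβl)/(Z_0 + jZ_L·tanβl) = 45.4 − j6.06 Ω
Γ_s = (Z_in − Z_s)/(Z_in + Z_s) = (-29.6 − j6.06)/(120 − j6.06), |Γ_s| = 0.251

|Γ| ≈ 0.251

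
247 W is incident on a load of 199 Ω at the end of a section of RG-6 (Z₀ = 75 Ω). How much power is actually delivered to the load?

Γ = (199 − 75)/(199 + 75) = 0.453
|Γ|² = 0.205
P_refl = |Γ|²·P_inc = 50.6 W, P_del = (1 − |Γ|²)·P_inc = 196 W

P_delivered ≈ 196 W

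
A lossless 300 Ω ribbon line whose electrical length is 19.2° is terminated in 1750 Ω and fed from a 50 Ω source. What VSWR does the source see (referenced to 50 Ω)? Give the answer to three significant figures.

VSWR ≈ 31.4

tan(βl) = 0.348
Z_in = Z_0·(Z_L + jZ_0·tanβl)/(Z_0 + jZ_L·tanβl) = 383 − j673 Ω
Γ_s = (Z_in − Z_s)/(Z_in + Z_s) = (333 − j673)/(433 − j673), |Γ_s| = 0.938
VSWR = (1 + |Γ_s|)/(1 − |Γ_s|)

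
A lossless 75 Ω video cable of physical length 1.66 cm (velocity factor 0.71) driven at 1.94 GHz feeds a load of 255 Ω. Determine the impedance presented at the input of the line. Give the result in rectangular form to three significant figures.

λ = v/f = 0.71·c / 1.94 GHz = 0.11 m
βl = 2π·l/λ = 2π × 0.151 = 54.4°
tan(βl) = tan(54.4°) = 1.4
Z_in = Z_0·(Z_L + jZ_0·tanβl)/(Z_0 + jZ_L·tanβl)
     = 75·(255 + j105)/(75 + j357)

Z_in ≈ 31.9 − j46.9 Ω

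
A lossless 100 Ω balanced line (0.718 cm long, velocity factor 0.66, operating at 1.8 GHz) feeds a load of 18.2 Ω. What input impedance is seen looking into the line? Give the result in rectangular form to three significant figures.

Z_in ≈ 21.5 + j41.8 Ω

λ = v/f = 0.66·c / 1.8 GHz = 0.11 m
βl = 2π·l/λ = 2π × 0.0653 = 23.5°
tan(βl) = tan(23.5°) = 0.435
Z_in = Z_0·(Z_L + jZ_0·tanβl)/(Z_0 + jZ_L·tanβl)
     = 100·(18.2 + j43.5)/(100 + j7.91)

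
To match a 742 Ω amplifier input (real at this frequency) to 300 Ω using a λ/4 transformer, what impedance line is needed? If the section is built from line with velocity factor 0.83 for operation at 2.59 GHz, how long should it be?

Z_qwt = √(Z_0·R_L) = √(300 × 742) = √222600
λ = 0.83·c/f = 0.0961 m, so l = λ/4 = 0.024 m

Z_qwt ≈ 472 Ω; length ≈ 2.4 cm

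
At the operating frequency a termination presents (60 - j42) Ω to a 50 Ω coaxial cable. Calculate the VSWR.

VSWR ≈ 2.16

Γ = (Z_L − Z_0)/(Z_L + Z_0) = (10 − j42)/(110 − j42)
|Γ| = 43.2/118 = 0.367
VSWR = (1 + |Γ|)/(1 − |Γ|) = 1.37/0.633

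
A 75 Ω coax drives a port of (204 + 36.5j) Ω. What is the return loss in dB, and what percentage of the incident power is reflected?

RL ≈ 6.44 dB; 22.7% of incident power reflected

Γ = (129 + j36.5)/(279 + j36.5), |Γ| = 0.476
RL = −20·log₁₀(0.476) = 6.44 dB
P_refl/P_inc = |Γ|² = 0.227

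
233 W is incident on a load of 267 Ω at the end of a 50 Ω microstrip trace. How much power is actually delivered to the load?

P_delivered ≈ 124 W

Γ = (267 − 50)/(267 + 50) = 0.685
|Γ|² = 0.469
P_refl = |Γ|²·P_inc = 109 W, P_del = (1 − |Γ|²)·P_inc = 124 W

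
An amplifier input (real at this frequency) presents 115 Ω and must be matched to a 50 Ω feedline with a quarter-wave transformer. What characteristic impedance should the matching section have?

Z_qwt = √(Z_0·R_L) = √(50 × 115) = √5750

Z_qwt ≈ 75.8 Ω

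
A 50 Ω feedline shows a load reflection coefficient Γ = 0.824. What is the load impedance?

Z_L ≈ 518 Ω

Z_L = Z_0·(1 + Γ)/(1 − Γ) = 50·(1.82)/(0.176)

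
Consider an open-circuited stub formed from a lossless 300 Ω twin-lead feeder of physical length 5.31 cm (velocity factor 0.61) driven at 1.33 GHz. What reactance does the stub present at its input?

X_in ≈ 344 Ω (inductive)

λ = v/f = 0.61·c / 1.33 GHz = 0.138 m
βl = 2π·l/λ = 2π × 0.386 = 139°
tan(βl) = -0.871
For an open-circuited stub, Z_in = −jZ_0·cot(βl) = −jZ_0/tan(βl)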